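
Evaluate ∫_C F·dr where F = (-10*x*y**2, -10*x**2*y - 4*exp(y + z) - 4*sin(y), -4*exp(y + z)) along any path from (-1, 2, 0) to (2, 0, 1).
-4*E - 4*cos(2) + 24 + 4*exp(2)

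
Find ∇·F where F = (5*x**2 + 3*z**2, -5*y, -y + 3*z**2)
10*x + 6*z - 5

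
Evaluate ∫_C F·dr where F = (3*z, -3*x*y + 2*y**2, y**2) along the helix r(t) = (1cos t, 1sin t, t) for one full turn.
7*pi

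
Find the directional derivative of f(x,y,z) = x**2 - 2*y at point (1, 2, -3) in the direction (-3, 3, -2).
-6*sqrt(22)/11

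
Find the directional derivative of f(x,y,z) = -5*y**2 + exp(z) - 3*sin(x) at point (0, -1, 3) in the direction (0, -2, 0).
-10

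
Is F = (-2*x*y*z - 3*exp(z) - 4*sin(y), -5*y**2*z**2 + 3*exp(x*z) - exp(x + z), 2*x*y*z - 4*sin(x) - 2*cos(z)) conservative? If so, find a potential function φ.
No, ∇×F = (2*x*z - 3*x*exp(x*z) + 10*y**2*z + exp(x + z), -2*x*y - 2*y*z - 3*exp(z) + 4*cos(x), 2*x*z + 3*z*exp(x*z) - exp(x + z) + 4*cos(y)) ≠ 0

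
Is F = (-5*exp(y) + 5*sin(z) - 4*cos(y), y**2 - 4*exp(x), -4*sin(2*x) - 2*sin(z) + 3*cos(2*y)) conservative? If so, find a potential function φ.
No, ∇×F = (-6*sin(2*y), 8*cos(2*x) + 5*cos(z), -4*exp(x) + 5*exp(y) - 4*sin(y)) ≠ 0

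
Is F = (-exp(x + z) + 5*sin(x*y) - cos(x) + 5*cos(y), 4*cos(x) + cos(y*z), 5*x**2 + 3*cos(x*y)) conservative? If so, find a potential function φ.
No, ∇×F = (-3*x*sin(x*y) + y*sin(y*z), -10*x + 3*y*sin(x*y) - exp(x + z), -5*x*cos(x*y) - 4*sin(x) + 5*sin(y)) ≠ 0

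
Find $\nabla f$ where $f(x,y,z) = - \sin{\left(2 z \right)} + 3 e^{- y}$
(0, -3*exp(-y), -2*cos(2*z))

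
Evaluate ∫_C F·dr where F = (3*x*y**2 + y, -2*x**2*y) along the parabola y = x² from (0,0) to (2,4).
-8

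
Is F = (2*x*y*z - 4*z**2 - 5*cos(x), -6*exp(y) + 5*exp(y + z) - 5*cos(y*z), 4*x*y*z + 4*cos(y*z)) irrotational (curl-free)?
No, ∇×F = (4*x*z - 5*y*sin(y*z) - 4*z*sin(y*z) - 5*exp(y + z), 2*x*y - 4*y*z - 8*z, -2*x*z)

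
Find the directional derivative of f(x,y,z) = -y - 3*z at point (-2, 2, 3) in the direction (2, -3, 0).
3*sqrt(13)/13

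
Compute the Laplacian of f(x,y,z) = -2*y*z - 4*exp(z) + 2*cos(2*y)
-4*exp(z) - 8*cos(2*y)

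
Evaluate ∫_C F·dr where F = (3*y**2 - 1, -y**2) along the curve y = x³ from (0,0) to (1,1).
-19/21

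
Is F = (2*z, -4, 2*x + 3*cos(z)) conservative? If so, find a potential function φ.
Yes, F is conservative. φ = 2*x*z - 4*y + 3*sin(z)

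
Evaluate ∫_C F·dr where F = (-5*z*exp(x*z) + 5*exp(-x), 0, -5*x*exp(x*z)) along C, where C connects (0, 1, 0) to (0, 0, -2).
0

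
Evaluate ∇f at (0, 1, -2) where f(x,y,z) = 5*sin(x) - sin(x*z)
(7, 0, 0)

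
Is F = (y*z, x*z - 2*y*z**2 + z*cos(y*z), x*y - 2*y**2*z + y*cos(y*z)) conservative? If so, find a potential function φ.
Yes, F is conservative. φ = x*y*z - y**2*z**2 + sin(y*z)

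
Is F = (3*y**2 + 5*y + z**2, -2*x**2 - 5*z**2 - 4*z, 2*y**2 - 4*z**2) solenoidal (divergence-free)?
No, ∇·F = -8*z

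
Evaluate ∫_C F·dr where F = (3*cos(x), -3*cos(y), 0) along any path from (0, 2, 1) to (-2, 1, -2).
-3*sin(1)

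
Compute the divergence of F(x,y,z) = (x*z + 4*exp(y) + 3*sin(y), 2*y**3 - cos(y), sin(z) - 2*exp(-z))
6*y**2 + z + sin(y) + cos(z) + 2*exp(-z)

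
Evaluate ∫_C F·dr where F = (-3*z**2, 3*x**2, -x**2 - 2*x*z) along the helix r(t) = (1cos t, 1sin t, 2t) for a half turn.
-32 - pi + 12*pi**2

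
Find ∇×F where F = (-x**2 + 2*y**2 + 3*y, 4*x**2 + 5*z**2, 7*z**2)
(-10*z, 0, 8*x - 4*y - 3)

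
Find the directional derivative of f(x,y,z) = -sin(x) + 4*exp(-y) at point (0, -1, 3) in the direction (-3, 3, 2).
3*sqrt(22)*(1 - 4*E)/22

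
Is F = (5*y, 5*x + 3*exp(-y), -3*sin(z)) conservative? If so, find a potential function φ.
Yes, F is conservative. φ = 5*x*y + 3*cos(z) - 3*exp(-y)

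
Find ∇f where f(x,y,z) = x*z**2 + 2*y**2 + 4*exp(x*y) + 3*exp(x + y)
(4*y*exp(x*y) + z**2 + 3*exp(x + y), 4*x*exp(x*y) + 4*y + 3*exp(x + y), 2*x*z)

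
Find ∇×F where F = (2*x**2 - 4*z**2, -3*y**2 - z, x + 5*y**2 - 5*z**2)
(10*y + 1, -8*z - 1, 0)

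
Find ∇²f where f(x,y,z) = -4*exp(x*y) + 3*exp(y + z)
-4*x**2*exp(x*y) - 4*y**2*exp(x*y) + 6*exp(y + z)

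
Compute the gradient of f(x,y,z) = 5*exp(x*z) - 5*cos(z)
(5*z*exp(x*z), 0, 5*x*exp(x*z) + 5*sin(z))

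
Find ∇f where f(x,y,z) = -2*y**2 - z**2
(0, -4*y, -2*z)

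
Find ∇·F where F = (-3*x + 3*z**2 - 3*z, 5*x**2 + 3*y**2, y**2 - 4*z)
6*y - 7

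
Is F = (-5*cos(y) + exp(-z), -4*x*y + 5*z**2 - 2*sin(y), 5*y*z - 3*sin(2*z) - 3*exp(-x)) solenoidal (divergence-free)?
No, ∇·F = -4*x + 5*y - 2*cos(y) - 6*cos(2*z)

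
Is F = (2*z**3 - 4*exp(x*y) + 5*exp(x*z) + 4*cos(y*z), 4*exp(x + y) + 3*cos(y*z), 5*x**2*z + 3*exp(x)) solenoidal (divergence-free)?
No, ∇·F = 5*x**2 - 4*y*exp(x*y) + 5*z*exp(x*z) - 3*z*sin(y*z) + 4*exp(x + y)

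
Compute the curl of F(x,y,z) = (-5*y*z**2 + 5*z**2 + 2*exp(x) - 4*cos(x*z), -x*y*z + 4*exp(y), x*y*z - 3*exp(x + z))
(x*(y + z), 4*x*sin(x*z) - 11*y*z + 10*z + 3*exp(x + z), z*(-y + 5*z))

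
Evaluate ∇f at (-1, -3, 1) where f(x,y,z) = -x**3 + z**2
(-3, 0, 2)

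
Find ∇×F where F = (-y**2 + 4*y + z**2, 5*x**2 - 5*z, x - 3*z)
(5, 2*z - 1, 10*x + 2*y - 4)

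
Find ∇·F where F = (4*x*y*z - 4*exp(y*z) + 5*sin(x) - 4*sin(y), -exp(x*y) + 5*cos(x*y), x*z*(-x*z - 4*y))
-2*x**2*z - 4*x*y - x*exp(x*y) - 5*x*sin(x*y) + 4*y*z + 5*cos(x)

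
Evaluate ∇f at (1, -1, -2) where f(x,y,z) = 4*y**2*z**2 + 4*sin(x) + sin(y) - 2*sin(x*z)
(4*cos(2) + 4*cos(1), -32 + cos(1), -16 - 2*cos(2))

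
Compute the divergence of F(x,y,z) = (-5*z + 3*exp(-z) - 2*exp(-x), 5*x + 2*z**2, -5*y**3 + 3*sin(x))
2*exp(-x)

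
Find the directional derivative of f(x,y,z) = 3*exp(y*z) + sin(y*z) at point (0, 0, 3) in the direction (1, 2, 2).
8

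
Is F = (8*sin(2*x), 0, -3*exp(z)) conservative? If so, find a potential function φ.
Yes, F is conservative. φ = -3*exp(z) - 4*cos(2*x)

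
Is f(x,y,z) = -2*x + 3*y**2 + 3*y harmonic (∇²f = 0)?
No, ∇²f = 6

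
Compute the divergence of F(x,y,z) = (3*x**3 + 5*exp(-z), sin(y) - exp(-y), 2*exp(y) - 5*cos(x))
9*x**2 + cos(y) + exp(-y)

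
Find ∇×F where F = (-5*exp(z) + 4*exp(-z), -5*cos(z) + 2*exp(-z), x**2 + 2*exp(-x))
(-5*sin(z) + 2*exp(-z), -2*x - 5*exp(z) - 4*exp(-z) + 2*exp(-x), 0)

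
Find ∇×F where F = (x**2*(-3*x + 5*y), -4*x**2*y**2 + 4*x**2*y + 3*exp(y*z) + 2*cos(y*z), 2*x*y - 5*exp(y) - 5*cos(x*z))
(2*x - 3*y*exp(y*z) + 2*y*sin(y*z) - 5*exp(y), -2*y - 5*z*sin(x*z), x*(-5*x - 8*y**2 + 8*y))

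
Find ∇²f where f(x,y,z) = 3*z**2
6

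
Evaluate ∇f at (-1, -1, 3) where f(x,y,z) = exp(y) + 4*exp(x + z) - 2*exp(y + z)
(4*exp(2), (1 - 2*exp(3))*exp(-1), 2*exp(2))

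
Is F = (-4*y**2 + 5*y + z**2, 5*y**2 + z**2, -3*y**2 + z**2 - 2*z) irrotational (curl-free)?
No, ∇×F = (-6*y - 2*z, 2*z, 8*y - 5)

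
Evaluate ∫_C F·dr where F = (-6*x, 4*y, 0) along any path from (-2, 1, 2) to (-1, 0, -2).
7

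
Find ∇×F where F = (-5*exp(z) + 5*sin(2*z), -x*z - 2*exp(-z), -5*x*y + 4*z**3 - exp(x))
(-4*x - 2*exp(-z), 5*y + exp(x) - 5*exp(z) + 10*cos(2*z), -z)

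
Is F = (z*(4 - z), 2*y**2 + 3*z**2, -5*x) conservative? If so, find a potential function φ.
No, ∇×F = (-6*z, 9 - 2*z, 0) ≠ 0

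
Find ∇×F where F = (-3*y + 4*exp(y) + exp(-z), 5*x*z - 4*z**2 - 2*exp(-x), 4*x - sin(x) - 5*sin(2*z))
(-5*x + 8*z, cos(x) - 4 - exp(-z), 5*z - 4*exp(y) + 3 + 2*exp(-x))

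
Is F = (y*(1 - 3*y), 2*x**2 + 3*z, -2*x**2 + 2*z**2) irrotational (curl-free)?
No, ∇×F = (-3, 4*x, 4*x + 6*y - 1)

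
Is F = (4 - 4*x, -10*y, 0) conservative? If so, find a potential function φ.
Yes, F is conservative. φ = -2*x**2 + 4*x - 5*y**2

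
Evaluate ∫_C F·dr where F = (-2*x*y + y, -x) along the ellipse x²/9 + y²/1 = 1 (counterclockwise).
-6*pi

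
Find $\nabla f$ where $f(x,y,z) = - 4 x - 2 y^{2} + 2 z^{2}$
(-4, -4*y, 4*z)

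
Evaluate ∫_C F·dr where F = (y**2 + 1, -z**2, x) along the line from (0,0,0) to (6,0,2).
12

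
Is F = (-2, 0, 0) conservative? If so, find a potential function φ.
Yes, F is conservative. φ = -2*x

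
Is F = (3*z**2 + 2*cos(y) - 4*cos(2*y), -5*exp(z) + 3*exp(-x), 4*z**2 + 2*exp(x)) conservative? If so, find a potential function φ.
No, ∇×F = (5*exp(z), 6*z - 2*exp(x), 2*sin(y) - 8*sin(2*y) - 3*exp(-x)) ≠ 0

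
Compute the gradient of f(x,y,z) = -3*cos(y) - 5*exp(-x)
(5*exp(-x), 3*sin(y), 0)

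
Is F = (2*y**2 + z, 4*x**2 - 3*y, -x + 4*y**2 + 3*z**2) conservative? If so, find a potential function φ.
No, ∇×F = (8*y, 2, 8*x - 4*y) ≠ 0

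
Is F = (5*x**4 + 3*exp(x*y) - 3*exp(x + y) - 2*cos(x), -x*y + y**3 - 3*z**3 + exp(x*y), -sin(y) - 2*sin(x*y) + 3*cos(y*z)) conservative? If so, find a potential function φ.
No, ∇×F = (-2*x*cos(x*y) + 9*z**2 - 3*z*sin(y*z) - cos(y), 2*y*cos(x*y), -3*x*exp(x*y) + y*exp(x*y) - y + 3*exp(x + y)) ≠ 0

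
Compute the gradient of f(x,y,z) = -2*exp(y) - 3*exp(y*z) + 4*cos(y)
(0, -3*z*exp(y*z) - 2*exp(y) - 4*sin(y), -3*y*exp(y*z))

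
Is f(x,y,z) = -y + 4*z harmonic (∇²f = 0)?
Yes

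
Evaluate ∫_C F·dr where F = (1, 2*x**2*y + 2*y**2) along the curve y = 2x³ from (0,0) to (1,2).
28/3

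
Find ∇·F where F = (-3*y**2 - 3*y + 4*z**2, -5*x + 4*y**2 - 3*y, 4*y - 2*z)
8*y - 5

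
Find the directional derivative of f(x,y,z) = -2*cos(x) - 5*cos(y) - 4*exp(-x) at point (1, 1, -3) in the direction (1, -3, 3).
sqrt(19)*(-13*E*sin(1) + 4)*exp(-1)/19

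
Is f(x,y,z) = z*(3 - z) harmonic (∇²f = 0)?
No, ∇²f = -2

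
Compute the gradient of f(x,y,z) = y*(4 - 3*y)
(0, 4 - 6*y, 0)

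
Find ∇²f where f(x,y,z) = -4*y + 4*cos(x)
-4*cos(x)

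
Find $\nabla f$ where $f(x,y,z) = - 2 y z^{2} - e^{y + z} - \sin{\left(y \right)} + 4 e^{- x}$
(-4*exp(-x), -2*z**2 - exp(y + z) - cos(y), -4*y*z - exp(y + z))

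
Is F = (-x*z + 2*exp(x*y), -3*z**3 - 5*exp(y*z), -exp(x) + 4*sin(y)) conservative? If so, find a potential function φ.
No, ∇×F = (5*y*exp(y*z) + 9*z**2 + 4*cos(y), -x + exp(x), -2*x*exp(x*y)) ≠ 0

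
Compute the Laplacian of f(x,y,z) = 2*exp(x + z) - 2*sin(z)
4*exp(x + z) + 2*sin(z)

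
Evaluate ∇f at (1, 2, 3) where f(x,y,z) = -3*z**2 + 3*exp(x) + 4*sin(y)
(3*E, 4*cos(2), -18)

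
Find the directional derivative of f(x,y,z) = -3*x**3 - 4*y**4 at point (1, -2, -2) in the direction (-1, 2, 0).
53*sqrt(5)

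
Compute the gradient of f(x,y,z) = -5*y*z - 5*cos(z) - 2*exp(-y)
(0, -5*z + 2*exp(-y), -5*y + 5*sin(z))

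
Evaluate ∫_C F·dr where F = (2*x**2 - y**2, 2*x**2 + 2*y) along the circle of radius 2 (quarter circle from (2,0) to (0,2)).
44/3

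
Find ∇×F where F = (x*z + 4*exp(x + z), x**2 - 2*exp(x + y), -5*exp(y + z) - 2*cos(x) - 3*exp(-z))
(-5*exp(y + z), x + 4*exp(x + z) - 2*sin(x), 2*x - 2*exp(x + y))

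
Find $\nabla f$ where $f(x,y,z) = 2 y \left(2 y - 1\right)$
(0, 8*y - 2, 0)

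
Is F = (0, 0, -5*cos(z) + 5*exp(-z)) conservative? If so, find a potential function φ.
Yes, F is conservative. φ = -5*sin(z) - 5*exp(-z)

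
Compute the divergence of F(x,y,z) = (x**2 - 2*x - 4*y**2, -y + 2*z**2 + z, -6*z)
2*x - 9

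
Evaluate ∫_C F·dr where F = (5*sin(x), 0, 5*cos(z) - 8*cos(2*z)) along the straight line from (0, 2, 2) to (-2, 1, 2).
5 - 5*cos(2)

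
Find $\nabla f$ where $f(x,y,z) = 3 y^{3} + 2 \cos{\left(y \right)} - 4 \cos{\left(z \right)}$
(0, 9*y**2 - 2*sin(y), 4*sin(z))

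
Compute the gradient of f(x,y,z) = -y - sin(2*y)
(0, 4*sin(y)**2 - 3, 0)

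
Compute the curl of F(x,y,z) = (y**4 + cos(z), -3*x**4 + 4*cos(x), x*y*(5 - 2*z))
(x*(5 - 2*z), y*(2*z - 5) - sin(z), -12*x**3 - 4*y**3 - 4*sin(x))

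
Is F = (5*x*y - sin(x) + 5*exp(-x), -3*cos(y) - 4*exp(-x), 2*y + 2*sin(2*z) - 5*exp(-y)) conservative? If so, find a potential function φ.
No, ∇×F = (2 + 5*exp(-y), 0, -5*x + 4*exp(-x)) ≠ 0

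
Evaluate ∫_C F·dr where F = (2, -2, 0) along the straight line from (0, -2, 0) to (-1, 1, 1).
-8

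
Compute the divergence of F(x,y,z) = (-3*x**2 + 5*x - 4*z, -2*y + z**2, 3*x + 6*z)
9 - 6*x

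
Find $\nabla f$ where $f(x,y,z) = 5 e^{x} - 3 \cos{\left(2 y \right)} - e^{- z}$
(5*exp(x), 6*sin(2*y), exp(-z))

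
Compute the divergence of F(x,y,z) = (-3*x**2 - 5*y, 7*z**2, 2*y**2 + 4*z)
4 - 6*x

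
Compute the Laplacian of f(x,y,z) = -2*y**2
-4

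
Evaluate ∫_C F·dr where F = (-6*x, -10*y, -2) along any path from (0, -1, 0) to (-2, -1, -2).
-8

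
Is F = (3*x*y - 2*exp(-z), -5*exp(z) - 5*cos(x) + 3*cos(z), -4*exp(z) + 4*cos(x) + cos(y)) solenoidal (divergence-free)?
No, ∇·F = 3*y - 4*exp(z)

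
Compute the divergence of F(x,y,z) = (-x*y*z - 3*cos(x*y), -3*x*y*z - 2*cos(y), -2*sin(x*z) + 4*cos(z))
-3*x*z - 2*x*cos(x*z) - y*z + 3*y*sin(x*y) + 2*sin(y) - 4*sin(z)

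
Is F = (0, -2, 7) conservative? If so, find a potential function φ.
Yes, F is conservative. φ = -2*y + 7*z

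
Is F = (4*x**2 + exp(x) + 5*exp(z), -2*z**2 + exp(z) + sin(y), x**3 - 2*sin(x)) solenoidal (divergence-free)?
No, ∇·F = 8*x + exp(x) + cos(y)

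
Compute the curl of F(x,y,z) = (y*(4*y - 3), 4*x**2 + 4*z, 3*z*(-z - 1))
(-4, 0, 8*x - 8*y + 3)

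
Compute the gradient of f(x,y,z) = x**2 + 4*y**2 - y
(2*x, 8*y - 1, 0)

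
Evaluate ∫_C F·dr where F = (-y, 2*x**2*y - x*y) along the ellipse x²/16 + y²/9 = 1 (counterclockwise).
12*pi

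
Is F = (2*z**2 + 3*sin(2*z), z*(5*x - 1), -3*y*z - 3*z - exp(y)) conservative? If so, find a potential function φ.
No, ∇×F = (-5*x - 3*z - exp(y) + 1, 4*z + 6*cos(2*z), 5*z) ≠ 0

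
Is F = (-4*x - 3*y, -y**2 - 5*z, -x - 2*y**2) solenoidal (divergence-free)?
No, ∇·F = -2*y - 4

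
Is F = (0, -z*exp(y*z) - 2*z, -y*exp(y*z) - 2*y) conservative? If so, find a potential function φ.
Yes, F is conservative. φ = -2*y*z - exp(y*z)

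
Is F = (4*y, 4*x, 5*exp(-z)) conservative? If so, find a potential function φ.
Yes, F is conservative. φ = 4*x*y - 5*exp(-z)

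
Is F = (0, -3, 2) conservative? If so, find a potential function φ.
Yes, F is conservative. φ = -3*y + 2*z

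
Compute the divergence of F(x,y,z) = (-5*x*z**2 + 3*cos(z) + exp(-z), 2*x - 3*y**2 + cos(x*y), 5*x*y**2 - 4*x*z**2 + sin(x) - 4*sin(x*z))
-8*x*z - x*sin(x*y) - 4*x*cos(x*z) - 6*y - 5*z**2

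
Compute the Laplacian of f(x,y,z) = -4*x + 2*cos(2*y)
-8*cos(2*y)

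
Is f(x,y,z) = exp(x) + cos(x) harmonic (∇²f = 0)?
No, ∇²f = exp(x) - cos(x)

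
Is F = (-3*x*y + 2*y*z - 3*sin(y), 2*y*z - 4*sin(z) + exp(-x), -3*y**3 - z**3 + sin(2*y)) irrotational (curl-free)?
No, ∇×F = (-9*y**2 - 2*y + 2*cos(2*y) + 4*cos(z), 2*y, 3*x - 2*z + 3*cos(y) - exp(-x))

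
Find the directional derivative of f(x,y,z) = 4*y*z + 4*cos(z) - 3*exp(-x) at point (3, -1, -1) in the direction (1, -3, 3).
3*sqrt(19)*(1 + 4*exp(3)*sin(1))*exp(-3)/19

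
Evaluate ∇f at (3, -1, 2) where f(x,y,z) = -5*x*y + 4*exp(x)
(5 + 4*exp(3), -15, 0)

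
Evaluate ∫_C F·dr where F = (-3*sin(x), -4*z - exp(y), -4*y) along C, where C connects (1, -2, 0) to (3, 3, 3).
-36 - exp(3) + 3*cos(3) - 3*cos(1) + exp(-2)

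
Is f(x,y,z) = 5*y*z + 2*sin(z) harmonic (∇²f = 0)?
No, ∇²f = -2*sin(z)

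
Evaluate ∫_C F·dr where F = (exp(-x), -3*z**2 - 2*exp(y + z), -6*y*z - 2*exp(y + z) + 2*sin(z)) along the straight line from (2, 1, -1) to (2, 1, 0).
-2*E + 2*cos(1) + 3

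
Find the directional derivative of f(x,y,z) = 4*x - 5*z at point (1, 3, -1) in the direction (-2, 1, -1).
-sqrt(6)/2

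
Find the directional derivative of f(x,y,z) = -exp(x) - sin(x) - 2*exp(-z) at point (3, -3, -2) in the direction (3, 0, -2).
-sqrt(13)*(3*cos(3) + 4*exp(2) + 3*exp(3))/13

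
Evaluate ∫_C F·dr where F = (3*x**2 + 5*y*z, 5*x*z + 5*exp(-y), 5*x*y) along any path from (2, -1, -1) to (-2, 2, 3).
-86 - 5*exp(-2) + 5*E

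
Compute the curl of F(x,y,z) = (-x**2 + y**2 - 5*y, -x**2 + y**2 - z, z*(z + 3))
(1, 0, -2*x - 2*y + 5)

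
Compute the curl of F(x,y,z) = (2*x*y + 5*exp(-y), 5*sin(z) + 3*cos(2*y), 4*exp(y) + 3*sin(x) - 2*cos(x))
(4*exp(y) - 5*cos(z), -2*sin(x) - 3*cos(x), -2*x + 5*exp(-y))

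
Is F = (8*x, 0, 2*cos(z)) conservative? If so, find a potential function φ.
Yes, F is conservative. φ = 4*x**2 + 2*sin(z)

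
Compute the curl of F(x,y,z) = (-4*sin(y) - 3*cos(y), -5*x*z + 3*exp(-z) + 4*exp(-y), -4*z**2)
(5*x + 3*exp(-z), 0, -5*z - 3*sin(y) + 4*cos(y))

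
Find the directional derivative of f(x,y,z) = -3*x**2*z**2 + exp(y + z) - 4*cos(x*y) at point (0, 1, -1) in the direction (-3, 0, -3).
-sqrt(2)/2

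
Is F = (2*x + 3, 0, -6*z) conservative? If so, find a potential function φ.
Yes, F is conservative. φ = x**2 + 3*x - 3*z**2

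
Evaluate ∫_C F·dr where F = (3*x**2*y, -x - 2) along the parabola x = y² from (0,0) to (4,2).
2164/21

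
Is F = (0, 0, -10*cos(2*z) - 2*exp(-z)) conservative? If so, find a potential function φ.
Yes, F is conservative. φ = -5*sin(2*z) + 2*exp(-z)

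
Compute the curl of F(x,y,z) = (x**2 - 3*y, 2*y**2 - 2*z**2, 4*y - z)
(4*z + 4, 0, 3)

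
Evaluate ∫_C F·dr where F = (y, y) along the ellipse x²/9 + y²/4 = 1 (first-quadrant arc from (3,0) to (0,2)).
2 - 3*pi/2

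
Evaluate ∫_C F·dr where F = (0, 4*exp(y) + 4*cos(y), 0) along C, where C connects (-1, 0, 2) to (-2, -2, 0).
-4 - 4*sin(2) + 4*exp(-2)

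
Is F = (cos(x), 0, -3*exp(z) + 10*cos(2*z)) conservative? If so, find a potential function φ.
Yes, F is conservative. φ = -3*exp(z) + sin(x) + 5*sin(2*z)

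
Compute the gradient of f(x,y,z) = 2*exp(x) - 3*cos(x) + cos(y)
(2*exp(x) + 3*sin(x), -sin(y), 0)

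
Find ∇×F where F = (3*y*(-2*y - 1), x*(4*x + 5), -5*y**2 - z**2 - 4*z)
(-10*y, 0, 8*x + 12*y + 8)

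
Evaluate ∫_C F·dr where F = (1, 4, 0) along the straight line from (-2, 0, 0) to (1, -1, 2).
-1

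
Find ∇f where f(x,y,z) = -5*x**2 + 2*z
(-10*x, 0, 2)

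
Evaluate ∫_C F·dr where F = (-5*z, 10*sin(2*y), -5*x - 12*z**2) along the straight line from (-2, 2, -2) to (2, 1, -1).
5*cos(4) + 2 - 5*cos(2)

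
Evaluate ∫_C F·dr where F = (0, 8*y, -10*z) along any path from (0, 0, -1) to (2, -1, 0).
9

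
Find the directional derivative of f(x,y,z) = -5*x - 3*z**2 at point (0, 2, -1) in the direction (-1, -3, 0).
sqrt(10)/2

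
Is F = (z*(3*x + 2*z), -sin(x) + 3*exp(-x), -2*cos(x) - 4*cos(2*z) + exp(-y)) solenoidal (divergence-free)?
No, ∇·F = 3*z + 8*sin(2*z)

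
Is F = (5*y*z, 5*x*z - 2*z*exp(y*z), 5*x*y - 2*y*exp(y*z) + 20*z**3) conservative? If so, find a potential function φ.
Yes, F is conservative. φ = 5*x*y*z + 5*z**4 - 2*exp(y*z)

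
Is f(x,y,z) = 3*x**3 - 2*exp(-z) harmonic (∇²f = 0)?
No, ∇²f = 18*x - 2*exp(-z)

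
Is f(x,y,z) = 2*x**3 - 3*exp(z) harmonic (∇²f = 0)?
No, ∇²f = 12*x - 3*exp(z)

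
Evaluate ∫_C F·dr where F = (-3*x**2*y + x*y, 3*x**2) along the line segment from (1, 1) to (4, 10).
-843/4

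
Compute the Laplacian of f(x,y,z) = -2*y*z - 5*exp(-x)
-5*exp(-x)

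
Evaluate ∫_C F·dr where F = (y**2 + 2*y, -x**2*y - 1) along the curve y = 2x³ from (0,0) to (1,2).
-27/14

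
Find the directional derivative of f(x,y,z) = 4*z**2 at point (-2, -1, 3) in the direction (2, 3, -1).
-12*sqrt(14)/7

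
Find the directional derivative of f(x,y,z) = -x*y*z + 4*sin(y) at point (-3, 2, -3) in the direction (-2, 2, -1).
-12 + 8*cos(2)/3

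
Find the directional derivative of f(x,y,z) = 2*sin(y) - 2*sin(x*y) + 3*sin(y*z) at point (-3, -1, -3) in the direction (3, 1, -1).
2*sqrt(11)*(3*cos(3) + cos(1))/11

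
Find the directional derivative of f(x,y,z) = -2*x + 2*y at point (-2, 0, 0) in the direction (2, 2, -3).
0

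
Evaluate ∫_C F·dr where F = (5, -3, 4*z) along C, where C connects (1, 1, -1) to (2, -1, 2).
17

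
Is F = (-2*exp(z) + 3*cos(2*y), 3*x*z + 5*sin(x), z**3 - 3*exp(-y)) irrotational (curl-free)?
No, ∇×F = (-3*x + 3*exp(-y), -2*exp(z), 3*z + 6*sin(2*y) + 5*cos(x))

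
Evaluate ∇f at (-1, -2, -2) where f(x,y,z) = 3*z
(0, 0, 3)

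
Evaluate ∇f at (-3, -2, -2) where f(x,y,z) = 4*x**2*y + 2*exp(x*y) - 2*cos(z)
(48 - 4*exp(6), 36 - 6*exp(6), -2*sin(2))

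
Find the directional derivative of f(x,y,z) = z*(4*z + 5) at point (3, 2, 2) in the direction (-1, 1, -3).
-63*sqrt(11)/11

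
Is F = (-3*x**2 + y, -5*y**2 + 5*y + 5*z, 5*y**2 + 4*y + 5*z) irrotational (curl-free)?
No, ∇×F = (10*y - 1, 0, -1)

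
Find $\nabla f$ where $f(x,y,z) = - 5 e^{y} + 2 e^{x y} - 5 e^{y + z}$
(2*y*exp(x*y), 2*x*exp(x*y) - 5*exp(y) - 5*exp(y + z), -5*exp(y + z))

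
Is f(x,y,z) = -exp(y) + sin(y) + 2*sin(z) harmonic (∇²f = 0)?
No, ∇²f = -exp(y) - sin(y) - 2*sin(z)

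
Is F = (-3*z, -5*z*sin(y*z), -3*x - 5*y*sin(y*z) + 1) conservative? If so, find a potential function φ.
Yes, F is conservative. φ = -3*x*z + z + 5*cos(y*z)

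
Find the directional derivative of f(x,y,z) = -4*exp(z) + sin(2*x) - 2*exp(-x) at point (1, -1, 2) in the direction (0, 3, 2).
-8*sqrt(13)*exp(2)/13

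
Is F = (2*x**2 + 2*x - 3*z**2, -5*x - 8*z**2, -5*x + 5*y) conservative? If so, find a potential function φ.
No, ∇×F = (16*z + 5, 5 - 6*z, -5) ≠ 0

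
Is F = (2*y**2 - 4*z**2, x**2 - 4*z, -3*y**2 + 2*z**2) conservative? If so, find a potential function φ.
No, ∇×F = (4 - 6*y, -8*z, 2*x - 4*y) ≠ 0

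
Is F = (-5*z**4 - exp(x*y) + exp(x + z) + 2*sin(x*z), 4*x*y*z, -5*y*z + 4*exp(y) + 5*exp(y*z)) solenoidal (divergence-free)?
No, ∇·F = 4*x*z - y*exp(x*y) + 5*y*exp(y*z) - 5*y + 2*z*cos(x*z) + exp(x + z)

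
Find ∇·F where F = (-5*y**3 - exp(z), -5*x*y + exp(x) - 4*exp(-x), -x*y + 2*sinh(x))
-5*x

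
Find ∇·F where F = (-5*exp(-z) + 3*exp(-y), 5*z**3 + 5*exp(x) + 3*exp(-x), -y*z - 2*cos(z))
-y + 2*sin(z)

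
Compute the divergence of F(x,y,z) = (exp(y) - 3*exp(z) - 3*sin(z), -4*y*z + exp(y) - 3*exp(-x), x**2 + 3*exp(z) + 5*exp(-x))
-4*z + exp(y) + 3*exp(z)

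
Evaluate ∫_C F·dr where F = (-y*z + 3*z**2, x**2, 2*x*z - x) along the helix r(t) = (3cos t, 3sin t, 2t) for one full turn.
162*pi**2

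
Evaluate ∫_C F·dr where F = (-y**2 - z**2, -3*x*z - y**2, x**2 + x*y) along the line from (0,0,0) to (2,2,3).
-46/3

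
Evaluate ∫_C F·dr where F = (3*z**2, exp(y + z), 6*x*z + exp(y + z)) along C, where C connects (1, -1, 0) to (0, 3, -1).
-(1 - exp(3))*exp(-1)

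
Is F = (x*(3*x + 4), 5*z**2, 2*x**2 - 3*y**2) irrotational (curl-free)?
No, ∇×F = (-6*y - 10*z, -4*x, 0)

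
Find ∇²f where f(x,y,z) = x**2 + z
2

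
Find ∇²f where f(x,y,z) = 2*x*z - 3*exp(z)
-3*exp(z)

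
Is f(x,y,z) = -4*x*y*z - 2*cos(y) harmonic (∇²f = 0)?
No, ∇²f = 2*cos(y)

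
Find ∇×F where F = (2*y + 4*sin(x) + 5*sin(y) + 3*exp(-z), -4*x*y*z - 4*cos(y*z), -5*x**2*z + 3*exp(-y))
((4*y*(x - sin(y*z))*exp(y) - 3)*exp(-y), 10*x*z - 3*exp(-z), -4*y*z - 5*cos(y) - 2)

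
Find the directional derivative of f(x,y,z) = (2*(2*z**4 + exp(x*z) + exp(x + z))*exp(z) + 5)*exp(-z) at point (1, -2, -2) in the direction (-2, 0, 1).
sqrt(5)*(-128*exp(2) - 5*exp(4) - 2*E + 10)*exp(-2)/5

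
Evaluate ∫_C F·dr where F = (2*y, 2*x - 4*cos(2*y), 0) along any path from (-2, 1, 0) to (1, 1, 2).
6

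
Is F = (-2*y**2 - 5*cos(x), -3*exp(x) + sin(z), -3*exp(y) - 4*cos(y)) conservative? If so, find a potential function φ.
No, ∇×F = (-3*exp(y) + 4*sin(y) - cos(z), 0, 4*y - 3*exp(x)) ≠ 0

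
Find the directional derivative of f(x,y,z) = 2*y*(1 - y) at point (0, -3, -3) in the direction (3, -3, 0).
-7*sqrt(2)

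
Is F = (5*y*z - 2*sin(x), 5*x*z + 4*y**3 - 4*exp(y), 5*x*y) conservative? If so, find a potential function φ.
Yes, F is conservative. φ = 5*x*y*z + y**4 - 4*exp(y) + 2*cos(x)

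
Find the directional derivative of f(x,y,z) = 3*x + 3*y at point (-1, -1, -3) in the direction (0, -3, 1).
-9*sqrt(10)/10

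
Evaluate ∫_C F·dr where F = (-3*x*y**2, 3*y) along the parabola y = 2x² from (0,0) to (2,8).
-32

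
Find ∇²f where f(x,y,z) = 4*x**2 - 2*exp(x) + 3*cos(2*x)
-2*exp(x) - 12*cos(2*x) + 8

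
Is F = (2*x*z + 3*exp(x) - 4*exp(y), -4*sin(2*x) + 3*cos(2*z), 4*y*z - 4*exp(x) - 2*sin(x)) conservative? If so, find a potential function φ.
No, ∇×F = (4*z + 6*sin(2*z), 2*x + 4*exp(x) + 2*cos(x), 4*exp(y) - 8*cos(2*x)) ≠ 0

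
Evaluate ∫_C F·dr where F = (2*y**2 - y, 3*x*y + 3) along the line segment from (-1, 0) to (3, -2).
56/3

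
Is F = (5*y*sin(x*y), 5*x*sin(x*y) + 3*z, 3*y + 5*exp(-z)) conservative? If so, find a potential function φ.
Yes, F is conservative. φ = 3*y*z - 5*cos(x*y) - 5*exp(-z)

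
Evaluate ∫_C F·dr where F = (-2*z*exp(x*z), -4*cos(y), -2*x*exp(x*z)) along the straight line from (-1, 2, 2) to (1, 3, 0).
-2 - 4*sin(3) + 2*exp(-2) + 4*sin(2)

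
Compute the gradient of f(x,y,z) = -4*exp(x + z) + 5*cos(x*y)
(-5*y*sin(x*y) - 4*exp(x + z), -5*x*sin(x*y), -4*exp(x + z))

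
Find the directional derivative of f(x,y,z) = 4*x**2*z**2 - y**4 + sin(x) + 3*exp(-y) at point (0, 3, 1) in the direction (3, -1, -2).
3*sqrt(14)*(1 + 37*exp(3))*exp(-3)/14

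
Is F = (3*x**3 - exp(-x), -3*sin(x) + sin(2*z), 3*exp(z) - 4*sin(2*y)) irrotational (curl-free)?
No, ∇×F = (-8*cos(2*y) - 2*cos(2*z), 0, -3*cos(x))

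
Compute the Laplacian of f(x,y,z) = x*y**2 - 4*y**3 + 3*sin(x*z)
-3*x**2*sin(x*z) + 2*x - 24*y - 3*z**2*sin(x*z)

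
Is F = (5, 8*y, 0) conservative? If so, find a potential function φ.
Yes, F is conservative. φ = 5*x + 4*y**2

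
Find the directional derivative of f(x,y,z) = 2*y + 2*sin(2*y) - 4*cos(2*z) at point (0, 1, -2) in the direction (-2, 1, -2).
16*sin(4)/3 + 4*cos(2)/3 + 2/3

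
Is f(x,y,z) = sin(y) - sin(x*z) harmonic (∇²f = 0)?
No, ∇²f = x**2*sin(x*z) + z**2*sin(x*z) - sin(y)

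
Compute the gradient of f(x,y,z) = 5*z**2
(0, 0, 10*z)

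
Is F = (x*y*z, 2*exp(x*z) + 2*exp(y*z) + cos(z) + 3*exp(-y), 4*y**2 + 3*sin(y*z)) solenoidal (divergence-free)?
No, ∇·F = y*z + 3*y*cos(y*z) + 2*z*exp(y*z) - 3*exp(-y)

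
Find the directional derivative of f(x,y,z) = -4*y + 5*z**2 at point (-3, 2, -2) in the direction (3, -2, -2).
48*sqrt(17)/17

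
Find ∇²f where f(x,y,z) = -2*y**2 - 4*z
-4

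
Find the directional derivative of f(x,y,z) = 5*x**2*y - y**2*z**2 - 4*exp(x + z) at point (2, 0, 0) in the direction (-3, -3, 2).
2*sqrt(22)*(-15 + exp(2))/11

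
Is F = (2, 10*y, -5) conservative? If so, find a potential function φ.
Yes, F is conservative. φ = 2*x + 5*y**2 - 5*z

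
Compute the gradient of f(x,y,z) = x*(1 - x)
(1 - 2*x, 0, 0)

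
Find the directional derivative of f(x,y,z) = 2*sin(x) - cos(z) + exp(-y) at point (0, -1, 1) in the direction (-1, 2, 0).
2*sqrt(5)*(-E - 1)/5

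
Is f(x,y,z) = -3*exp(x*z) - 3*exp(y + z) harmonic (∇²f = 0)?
No, ∇²f = -3*x**2*exp(x*z) - 3*z**2*exp(x*z) - 6*exp(y + z)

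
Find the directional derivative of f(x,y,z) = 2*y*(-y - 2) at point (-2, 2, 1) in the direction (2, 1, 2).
-4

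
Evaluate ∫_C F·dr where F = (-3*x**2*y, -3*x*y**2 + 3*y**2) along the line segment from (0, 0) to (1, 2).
1/2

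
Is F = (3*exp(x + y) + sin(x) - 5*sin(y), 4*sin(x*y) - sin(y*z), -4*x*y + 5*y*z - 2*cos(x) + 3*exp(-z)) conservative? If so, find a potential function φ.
No, ∇×F = (-4*x + y*cos(y*z) + 5*z, 4*y - 2*sin(x), 4*y*cos(x*y) - 3*exp(x + y) + 5*cos(y)) ≠ 0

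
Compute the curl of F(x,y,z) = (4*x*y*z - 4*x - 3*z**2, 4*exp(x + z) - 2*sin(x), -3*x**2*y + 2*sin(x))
(-3*x**2 - 4*exp(x + z), 10*x*y - 6*z - 2*cos(x), -4*x*z + 4*exp(x + z) - 2*cos(x))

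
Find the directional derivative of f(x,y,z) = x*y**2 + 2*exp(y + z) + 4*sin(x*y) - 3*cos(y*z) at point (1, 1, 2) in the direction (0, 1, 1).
sqrt(2)*(2 + 4*cos(1) + 9*sin(2) + 4*exp(3))/2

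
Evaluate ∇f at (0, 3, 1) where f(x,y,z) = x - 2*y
(1, -2, 0)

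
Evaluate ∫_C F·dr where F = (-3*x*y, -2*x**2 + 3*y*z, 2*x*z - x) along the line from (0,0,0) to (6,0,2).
10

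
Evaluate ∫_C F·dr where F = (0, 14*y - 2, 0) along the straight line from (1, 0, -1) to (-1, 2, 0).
24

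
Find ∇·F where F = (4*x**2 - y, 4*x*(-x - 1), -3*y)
8*x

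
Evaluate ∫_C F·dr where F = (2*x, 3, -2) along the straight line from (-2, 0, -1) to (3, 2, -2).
13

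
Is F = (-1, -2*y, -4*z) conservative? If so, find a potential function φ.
Yes, F is conservative. φ = -x - y**2 - 2*z**2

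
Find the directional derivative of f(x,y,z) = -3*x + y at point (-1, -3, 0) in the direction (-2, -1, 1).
5*sqrt(6)/6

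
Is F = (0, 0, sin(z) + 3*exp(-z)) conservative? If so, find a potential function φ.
Yes, F is conservative. φ = -cos(z) - 3*exp(-z)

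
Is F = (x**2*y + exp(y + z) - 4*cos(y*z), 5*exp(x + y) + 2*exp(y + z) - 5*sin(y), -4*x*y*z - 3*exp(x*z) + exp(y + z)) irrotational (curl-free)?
No, ∇×F = (-4*x*z - exp(y + z), 4*y*z + 4*y*sin(y*z) + 3*z*exp(x*z) + exp(y + z), -x**2 - 4*z*sin(y*z) + 5*exp(x + y) - exp(y + z))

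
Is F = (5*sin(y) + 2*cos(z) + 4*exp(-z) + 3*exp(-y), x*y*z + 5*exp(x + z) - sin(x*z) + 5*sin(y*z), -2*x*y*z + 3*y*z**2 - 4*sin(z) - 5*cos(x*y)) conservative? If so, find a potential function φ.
No, ∇×F = (-x*y - 2*x*z + 5*x*sin(x*y) + x*cos(x*z) - 5*y*cos(y*z) + 3*z**2 - 5*exp(x + z), 2*y*z - 5*y*sin(x*y) - 2*sin(z) - 4*exp(-z), y*z - z*cos(x*z) + 5*exp(x + z) - 5*cos(y) + 3*exp(-y)) ≠ 0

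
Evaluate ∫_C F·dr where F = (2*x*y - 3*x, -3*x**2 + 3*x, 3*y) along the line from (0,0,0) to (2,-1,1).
-55/6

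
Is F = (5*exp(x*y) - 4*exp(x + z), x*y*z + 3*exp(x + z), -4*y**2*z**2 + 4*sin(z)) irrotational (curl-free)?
No, ∇×F = (-x*y - 8*y*z**2 - 3*exp(x + z), -4*exp(x + z), -5*x*exp(x*y) + y*z + 3*exp(x + z))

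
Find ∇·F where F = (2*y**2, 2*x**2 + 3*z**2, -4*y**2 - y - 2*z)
-2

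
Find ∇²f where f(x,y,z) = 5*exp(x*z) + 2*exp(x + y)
5*x**2*exp(x*z) + 5*z**2*exp(x*z) + 4*exp(x + y)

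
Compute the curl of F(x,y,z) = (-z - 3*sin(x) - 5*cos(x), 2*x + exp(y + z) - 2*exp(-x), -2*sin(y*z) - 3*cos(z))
(-2*z*cos(y*z) - exp(y + z), -1, 2 + 2*exp(-x))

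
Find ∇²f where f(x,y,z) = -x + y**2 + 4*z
2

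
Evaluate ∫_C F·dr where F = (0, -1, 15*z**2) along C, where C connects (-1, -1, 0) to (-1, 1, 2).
38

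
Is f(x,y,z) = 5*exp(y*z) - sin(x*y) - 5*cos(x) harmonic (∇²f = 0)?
No, ∇²f = x**2*sin(x*y) + 5*y**2*exp(y*z) + y**2*sin(x*y) + 5*z**2*exp(y*z) + 5*cos(x)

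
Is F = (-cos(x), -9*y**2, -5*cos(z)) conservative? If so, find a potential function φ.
Yes, F is conservative. φ = -3*y**3 - sin(x) - 5*sin(z)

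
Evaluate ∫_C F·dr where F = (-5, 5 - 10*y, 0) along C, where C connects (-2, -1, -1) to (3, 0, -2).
-15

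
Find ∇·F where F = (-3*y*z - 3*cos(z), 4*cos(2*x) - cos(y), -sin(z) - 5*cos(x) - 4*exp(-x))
sin(y) - cos(z)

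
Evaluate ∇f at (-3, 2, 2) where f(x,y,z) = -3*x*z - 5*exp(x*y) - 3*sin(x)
(-6 - 10*exp(-6) - 3*cos(3), 15*exp(-6), 9)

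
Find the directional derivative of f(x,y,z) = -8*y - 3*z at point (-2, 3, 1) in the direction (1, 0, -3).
9*sqrt(10)/10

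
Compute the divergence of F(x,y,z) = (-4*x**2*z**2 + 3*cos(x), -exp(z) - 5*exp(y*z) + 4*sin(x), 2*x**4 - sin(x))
-8*x*z**2 - 5*z*exp(y*z) - 3*sin(x)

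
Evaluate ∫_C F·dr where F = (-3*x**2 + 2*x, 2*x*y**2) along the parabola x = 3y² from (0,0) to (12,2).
-7728/5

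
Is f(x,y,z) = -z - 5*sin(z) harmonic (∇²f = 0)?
No, ∇²f = 5*sin(z)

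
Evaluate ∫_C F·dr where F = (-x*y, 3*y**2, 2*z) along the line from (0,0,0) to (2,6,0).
208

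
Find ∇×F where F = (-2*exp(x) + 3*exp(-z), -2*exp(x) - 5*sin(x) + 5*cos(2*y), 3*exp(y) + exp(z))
(3*exp(y), -3*exp(-z), -2*exp(x) - 5*cos(x))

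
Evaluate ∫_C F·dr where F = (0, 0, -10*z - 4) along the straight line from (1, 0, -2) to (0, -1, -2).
0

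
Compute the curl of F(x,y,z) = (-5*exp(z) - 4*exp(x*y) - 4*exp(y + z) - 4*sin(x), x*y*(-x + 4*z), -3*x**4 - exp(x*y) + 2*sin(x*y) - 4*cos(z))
(x*(-4*y - exp(x*y) + 2*cos(x*y)), 12*x**3 + y*exp(x*y) - 2*y*cos(x*y) - 5*exp(z) - 4*exp(y + z), -x*y + 4*x*exp(x*y) - y*(x - 4*z) + 4*exp(y + z))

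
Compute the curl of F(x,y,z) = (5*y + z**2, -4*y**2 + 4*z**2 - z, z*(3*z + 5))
(1 - 8*z, 2*z, -5)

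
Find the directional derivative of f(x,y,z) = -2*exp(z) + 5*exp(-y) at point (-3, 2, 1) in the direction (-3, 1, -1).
sqrt(11)*(-5 + 2*exp(3))*exp(-2)/11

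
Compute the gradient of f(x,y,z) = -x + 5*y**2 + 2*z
(-1, 10*y, 2)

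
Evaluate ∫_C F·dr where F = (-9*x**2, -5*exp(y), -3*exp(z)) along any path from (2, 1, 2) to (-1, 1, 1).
-3*E + 3*exp(2) + 27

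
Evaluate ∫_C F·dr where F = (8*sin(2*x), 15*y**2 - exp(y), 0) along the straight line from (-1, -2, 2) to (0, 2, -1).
-2*sinh(2) + 4*cos(2) + 76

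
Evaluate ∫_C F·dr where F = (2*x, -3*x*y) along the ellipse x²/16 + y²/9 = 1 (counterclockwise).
0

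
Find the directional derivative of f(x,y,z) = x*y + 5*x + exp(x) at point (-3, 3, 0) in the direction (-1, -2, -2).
-2/3 - exp(-3)/3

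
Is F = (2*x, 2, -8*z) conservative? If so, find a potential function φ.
Yes, F is conservative. φ = x**2 + 2*y - 4*z**2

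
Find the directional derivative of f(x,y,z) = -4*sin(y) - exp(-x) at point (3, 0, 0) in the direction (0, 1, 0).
-4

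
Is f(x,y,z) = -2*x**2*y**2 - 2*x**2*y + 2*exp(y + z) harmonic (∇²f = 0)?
No, ∇²f = -4*x**2 - 4*y*(y + 1) + 4*exp(y + z)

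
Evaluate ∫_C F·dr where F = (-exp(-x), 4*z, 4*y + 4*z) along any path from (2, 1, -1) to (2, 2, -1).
-4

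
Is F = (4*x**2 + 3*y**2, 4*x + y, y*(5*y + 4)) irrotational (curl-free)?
No, ∇×F = (10*y + 4, 0, 4 - 6*y)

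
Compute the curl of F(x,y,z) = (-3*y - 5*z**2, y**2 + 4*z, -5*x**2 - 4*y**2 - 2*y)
(-8*y - 6, 10*x - 10*z, 3)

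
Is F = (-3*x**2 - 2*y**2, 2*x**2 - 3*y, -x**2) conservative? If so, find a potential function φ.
No, ∇×F = (0, 2*x, 4*x + 4*y) ≠ 0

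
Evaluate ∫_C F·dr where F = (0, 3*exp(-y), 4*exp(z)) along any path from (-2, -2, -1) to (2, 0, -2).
-3 - 4*exp(-1) + 4*exp(-2) + 3*exp(2)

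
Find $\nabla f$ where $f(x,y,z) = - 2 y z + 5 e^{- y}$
(0, -2*z - 5*exp(-y), -2*y)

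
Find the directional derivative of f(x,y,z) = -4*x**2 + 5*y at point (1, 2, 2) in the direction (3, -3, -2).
-39*sqrt(22)/22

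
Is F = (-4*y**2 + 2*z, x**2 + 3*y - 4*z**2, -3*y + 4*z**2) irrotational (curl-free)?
No, ∇×F = (8*z - 3, 2, 2*x + 8*y)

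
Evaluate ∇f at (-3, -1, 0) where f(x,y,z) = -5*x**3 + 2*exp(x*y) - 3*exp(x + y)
(-135 - 2*exp(3) - 3*exp(-4), 3*(-2*exp(7) - 1)*exp(-4), 0)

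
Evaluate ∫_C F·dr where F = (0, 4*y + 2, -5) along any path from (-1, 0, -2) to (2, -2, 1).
-11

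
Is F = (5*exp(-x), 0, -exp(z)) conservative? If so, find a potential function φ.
Yes, F is conservative. φ = -exp(z) - 5*exp(-x)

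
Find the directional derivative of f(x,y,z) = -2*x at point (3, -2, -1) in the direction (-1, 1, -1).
2*sqrt(3)/3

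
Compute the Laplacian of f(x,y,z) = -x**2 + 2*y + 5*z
-2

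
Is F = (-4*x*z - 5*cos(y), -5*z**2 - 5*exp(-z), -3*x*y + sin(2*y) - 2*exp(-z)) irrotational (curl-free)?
No, ∇×F = (-3*x + 10*z + 2*cos(2*y) - 5*exp(-z), -4*x + 3*y, -5*sin(y))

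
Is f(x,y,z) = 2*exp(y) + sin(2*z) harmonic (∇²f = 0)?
No, ∇²f = 2*exp(y) - 4*sin(2*z)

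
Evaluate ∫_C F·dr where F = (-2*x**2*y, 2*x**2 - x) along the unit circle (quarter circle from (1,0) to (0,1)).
4/3 - pi/8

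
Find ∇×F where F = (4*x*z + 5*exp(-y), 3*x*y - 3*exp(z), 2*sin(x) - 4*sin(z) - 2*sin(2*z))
(3*exp(z), 4*x - 2*cos(x), 3*y + 5*exp(-y))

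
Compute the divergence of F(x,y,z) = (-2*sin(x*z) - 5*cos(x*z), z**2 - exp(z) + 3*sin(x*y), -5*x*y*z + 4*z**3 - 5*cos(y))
-5*x*y + 3*x*cos(x*y) + 12*z**2 + 5*z*sin(x*z) - 2*z*cos(x*z)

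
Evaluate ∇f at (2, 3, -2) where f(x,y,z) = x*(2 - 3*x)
(-10, 0, 0)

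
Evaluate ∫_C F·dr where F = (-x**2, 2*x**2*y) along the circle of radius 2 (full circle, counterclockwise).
0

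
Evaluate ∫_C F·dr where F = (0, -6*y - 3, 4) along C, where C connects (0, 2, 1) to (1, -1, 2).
22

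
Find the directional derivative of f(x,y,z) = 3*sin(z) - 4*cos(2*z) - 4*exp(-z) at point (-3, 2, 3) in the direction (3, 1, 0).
0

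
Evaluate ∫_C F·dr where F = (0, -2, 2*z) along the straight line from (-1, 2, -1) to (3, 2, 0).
-1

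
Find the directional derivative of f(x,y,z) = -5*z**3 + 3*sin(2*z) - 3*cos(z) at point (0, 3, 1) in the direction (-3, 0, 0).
0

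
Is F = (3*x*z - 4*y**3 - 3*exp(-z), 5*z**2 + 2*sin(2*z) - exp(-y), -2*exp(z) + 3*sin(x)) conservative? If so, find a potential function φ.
No, ∇×F = (-10*z - 4*cos(2*z), 3*x - 3*cos(x) + 3*exp(-z), 12*y**2) ≠ 0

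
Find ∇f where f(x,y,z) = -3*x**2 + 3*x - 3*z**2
(3 - 6*x, 0, -6*z)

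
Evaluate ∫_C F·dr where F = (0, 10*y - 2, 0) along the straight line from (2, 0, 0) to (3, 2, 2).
16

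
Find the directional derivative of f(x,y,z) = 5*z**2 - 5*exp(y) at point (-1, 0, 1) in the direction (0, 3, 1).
-sqrt(10)/2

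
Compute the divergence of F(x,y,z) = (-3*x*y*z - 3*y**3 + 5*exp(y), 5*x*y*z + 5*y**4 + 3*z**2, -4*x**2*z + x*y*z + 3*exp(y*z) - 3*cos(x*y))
-4*x**2 + x*y + 5*x*z + 20*y**3 - 3*y*z + 3*y*exp(y*z)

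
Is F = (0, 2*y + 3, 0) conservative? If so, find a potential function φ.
Yes, F is conservative. φ = y*(y + 3)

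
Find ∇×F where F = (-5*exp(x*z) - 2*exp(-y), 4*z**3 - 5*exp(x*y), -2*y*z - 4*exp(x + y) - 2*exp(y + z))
(-12*z**2 - 2*z - 4*exp(x + y) - 2*exp(y + z), -5*x*exp(x*z) + 4*exp(x + y), -5*y*exp(x*y) - 2*exp(-y))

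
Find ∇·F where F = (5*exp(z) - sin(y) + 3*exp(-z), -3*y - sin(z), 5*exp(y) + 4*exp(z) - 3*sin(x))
4*exp(z) - 3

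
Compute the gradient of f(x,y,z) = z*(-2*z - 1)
(0, 0, -4*z - 1)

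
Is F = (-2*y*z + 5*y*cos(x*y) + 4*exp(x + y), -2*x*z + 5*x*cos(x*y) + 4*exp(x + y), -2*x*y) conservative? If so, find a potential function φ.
Yes, F is conservative. φ = -2*x*y*z + 4*exp(x + y) + 5*sin(x*y)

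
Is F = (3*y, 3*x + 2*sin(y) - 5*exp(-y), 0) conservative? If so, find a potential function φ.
Yes, F is conservative. φ = 3*x*y - 2*cos(y) + 5*exp(-y)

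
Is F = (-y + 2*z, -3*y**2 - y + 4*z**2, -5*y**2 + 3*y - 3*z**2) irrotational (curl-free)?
No, ∇×F = (-10*y - 8*z + 3, 2, 1)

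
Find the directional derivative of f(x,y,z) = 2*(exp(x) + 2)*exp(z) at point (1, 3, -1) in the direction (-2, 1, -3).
sqrt(14)*(-5*E - 6)*exp(-1)/7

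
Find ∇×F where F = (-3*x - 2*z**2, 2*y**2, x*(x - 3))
(0, -2*x - 4*z + 3, 0)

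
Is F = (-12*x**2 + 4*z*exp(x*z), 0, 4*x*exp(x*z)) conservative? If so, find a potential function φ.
Yes, F is conservative. φ = -4*x**3 + 4*exp(x*z)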